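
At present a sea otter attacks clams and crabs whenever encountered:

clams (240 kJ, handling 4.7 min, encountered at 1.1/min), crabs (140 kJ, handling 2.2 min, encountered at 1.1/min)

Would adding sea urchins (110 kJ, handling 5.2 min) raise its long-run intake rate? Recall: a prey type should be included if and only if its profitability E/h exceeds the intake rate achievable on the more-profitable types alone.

Intake rate on the current diet: R = (1.1×240 + 1.1×140) / (1 + 1.1×4.7 + 1.1×2.2) = 418/8.59 = 48.66 kJ/min.
Profitability of sea urchins: 110/5.2 = 21.15 kJ/min.
21.15 < 48.66, so adding sea urchins would lower the average — exclude it.

No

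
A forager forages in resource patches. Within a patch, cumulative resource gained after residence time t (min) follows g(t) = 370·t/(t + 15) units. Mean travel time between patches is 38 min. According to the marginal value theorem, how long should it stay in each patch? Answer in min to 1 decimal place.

Maximise g(t)/(T+t): set derivative to zero → g'(t)(T+t) = g(t).
g'(t) = 370·15/(t + 15)². Setting 370·15/(t+15)² = 370t/[(t+15)(38+t)] gives 15(38+t) = t(t+15), so t² = 15×38 = 570.
t* = √570 = 23.87 min.

23.9 min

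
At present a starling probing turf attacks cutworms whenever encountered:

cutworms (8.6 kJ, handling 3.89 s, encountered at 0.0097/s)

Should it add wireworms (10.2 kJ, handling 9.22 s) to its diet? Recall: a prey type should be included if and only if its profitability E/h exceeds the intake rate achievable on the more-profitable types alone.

Yes

Current rate: (0.0097×8.6)/(1 + 0.0097×3.89) = 0.08039 kJ/s.
Profitability of wireworms: 10.2/9.22 = 1.106 kJ/s.
Since 1.106 > R, including wireworms increases the long-run rate.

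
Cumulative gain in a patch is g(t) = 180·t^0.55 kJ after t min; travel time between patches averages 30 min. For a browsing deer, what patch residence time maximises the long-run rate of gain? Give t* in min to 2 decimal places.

Maximise g(t)/(T+t): set derivative to zero → g'(t)(T+t) = g(t).
g'(t) = 0.55·180·t^-0.45. Setting 0.55·180·t^-0.45 = 180·t^0.55/(30+t) gives 0.55(30+t) = t, so 0.45·t = 0.55×30.
t* = 0.55×30/0.45 = 36.67 min.

36.67 min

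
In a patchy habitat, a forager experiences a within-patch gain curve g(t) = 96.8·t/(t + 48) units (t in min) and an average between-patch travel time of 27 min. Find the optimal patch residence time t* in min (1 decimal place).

36.0 min

Optimal t* satisfies g'(t*) = g(t*)/(T + t*).
g'(t) = 96.8·48/(t + 48)². Setting 96.8·48/(t+48)² = 96.8t/[(t+48)(27+t)] gives 48(27+t) = t(t+48), so t² = 48×27 = 1296.
t* = √1296 = 36 min.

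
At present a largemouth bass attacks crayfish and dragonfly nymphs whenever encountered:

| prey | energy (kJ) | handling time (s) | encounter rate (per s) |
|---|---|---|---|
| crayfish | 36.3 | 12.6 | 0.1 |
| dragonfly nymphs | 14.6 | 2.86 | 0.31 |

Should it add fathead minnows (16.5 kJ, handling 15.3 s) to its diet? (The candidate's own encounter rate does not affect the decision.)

No

Current rate: (0.1×36.3 + 0.31×14.6)/(1 + 0.1×12.6 + 0.31×2.86) = 2.592 kJ/s.
Profitability of fathead minnows: 16.5/15.3 = 1.078 kJ/s.
Since 1.078 < R, time spent handling fathead minnows is better spent searching.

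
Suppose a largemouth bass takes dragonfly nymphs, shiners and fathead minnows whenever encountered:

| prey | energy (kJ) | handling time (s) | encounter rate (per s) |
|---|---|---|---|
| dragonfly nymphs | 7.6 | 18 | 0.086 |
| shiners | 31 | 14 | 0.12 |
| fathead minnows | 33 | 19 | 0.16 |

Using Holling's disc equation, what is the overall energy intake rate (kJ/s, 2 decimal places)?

R = Σλ_iE_i / (1 + Σλ_ih_i)
Numerator: 0.086×7.6 + 0.12×31 + 0.16×33 = 9.654
Denominator: 1 + 0.086×18 + 0.12×14 + 0.16×19 = 7.268
R = 9.654/7.268 = 1.328 kJ/s

1.33 kJ/s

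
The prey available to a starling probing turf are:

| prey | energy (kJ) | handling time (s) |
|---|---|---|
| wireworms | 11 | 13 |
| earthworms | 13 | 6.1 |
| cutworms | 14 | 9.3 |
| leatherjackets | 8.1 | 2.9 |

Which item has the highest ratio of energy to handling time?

In descending order of E/h:
leatherjackets: 8.1/2.9 = 2.79 kJ/s
earthworms: 13/6.1 = 2.13 kJ/s
cutworms: 14/9.3 = 1.51 kJ/s
wireworms: 11/13 = 0.846 kJ/s

leatherjackets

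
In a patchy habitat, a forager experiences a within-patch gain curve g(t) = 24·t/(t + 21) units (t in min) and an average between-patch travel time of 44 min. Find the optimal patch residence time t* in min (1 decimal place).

Optimal t* satisfies g'(t*) = g(t*)/(T + t*).
g'(t) = 24·21/(t + 21)². Setting 24·21/(t+21)² = 24t/[(t+21)(44+t)] gives 21(44+t) = t(t+21), so t² = 21×44 = 924.
t* = √924 = 30.4 min.

30.4 min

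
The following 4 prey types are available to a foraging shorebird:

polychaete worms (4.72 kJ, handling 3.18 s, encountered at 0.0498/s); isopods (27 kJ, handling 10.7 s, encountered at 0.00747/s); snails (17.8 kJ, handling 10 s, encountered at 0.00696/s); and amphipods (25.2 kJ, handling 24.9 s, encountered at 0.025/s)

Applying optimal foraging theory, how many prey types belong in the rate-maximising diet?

Rank by E/h (kJ/s): isopods 2.52, snails 1.78, polychaete worms 1.48, amphipods 1.01. Include each in turn until the next type's E/h falls below the running intake rate.
Rate on top 1: 0.1868. snails: 1.78 > 0.1868 → include.
Rate on top 2: 0.2832. polychaete worms: 1.48 > 0.2832 → include.
Rate on top 3: 0.4287. amphipods: 1.01 > 0.4287 → include.
Optimal diet: isopods, snails, polychaete worms, amphipods — 4 of 4 types.

4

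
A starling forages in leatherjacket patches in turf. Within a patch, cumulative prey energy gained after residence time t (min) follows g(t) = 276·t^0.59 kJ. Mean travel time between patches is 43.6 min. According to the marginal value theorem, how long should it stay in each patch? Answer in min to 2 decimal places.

62.74 min

Optimal t* satisfies g'(t*) = g(t*)/(T + t*).
g'(t) = 0.59·276·t^-0.41. Setting 0.59·276·t^-0.41 = 276·t^0.59/(43.6+t) gives 0.59(43.6+t) = t, so 0.41·t = 0.59×43.6.
t* = 0.59×43.6/0.41 = 62.74 min.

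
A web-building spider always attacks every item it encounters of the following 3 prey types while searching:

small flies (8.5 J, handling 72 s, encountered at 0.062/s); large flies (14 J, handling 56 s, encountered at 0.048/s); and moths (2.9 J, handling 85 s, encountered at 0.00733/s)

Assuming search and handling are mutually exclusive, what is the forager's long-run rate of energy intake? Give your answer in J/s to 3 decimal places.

R = Σλ_iE_i / (1 + Σλ_ih_i)
Numerator: 0.062×8.5 + 0.048×14 + 0.00733×2.9 = 1.22
Denominator: 1 + 0.062×72 + 0.048×56 + 0.00733×85 = 8.775
R = 1.22/8.775 = 0.1391 J/s

0.139 J/s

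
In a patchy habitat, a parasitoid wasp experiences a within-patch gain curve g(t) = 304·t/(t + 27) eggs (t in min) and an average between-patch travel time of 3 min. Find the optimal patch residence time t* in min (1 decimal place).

Optimal t* satisfies g'(t*) = g(t*)/(T + t*).
g'(t) = 304·27/(t + 27)². Setting 304·27/(t+27)² = 304t/[(t+27)(3+t)] gives 27(3+t) = t(t+27), so t² = 27×3 = 81.
t* = √81 = 9 min.

9.0 min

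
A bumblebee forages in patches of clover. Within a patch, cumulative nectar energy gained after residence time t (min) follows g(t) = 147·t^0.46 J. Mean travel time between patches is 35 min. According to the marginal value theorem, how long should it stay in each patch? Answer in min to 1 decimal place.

Optimal t* satisfies g'(t*) = g(t*)/(T + t*).
g'(t) = 0.46·147·t^-0.54. Setting 0.46·147·t^-0.54 = 147·t^0.46/(35+t) gives 0.46(35+t) = t, so 0.54·t = 0.46×35.
t* = 0.46×35/0.54 = 29.81 min.

29.8 min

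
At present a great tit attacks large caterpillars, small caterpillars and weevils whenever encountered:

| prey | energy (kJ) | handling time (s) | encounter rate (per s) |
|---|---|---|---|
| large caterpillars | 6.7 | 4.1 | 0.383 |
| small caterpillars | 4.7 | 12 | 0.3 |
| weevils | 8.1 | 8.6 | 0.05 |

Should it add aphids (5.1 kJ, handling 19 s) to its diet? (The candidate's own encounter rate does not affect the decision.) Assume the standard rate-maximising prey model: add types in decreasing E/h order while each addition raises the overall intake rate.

No

Current rate: (0.383×6.7 + 0.3×4.7 + 0.05×8.1)/(1 + 0.383×4.1 + 0.3×12 + 0.05×8.6) = 0.6638 kJ/s.
Profitability of aphids: 5.1/19 = 0.2684 kJ/s.
0.2684 < 0.6638, so adding aphids would lower the average — exclude it.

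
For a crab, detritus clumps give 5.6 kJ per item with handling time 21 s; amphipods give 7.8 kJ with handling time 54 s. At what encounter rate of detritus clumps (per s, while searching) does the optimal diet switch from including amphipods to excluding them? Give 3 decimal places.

0.056 per s

At the threshold, the rate on detritus clumps alone equals the profitability of amphipods: λ·5.6/(1 + λ·21) = 7.8/54 = 0.1444.
Rearranging, λ(5.6 − 0.1444×21) = 0.1444, so λ = 0.1444/2.567 = 0.05628 per s.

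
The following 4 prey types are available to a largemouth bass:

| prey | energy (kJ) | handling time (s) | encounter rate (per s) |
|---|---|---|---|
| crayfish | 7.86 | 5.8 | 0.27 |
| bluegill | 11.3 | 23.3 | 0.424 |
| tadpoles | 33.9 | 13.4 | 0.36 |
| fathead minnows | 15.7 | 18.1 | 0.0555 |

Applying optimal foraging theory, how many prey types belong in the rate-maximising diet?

Rank by E/h (kJ/s): tadpoles 2.53, crayfish 1.36, fathead minnows 0.867, bluegill 0.485. Include each in turn until the next type's E/h falls below the running intake rate.
Rate on top 1: 2.095. crayfish: 1.36 < 2.095 → exclude; stop.
Optimal diet: tadpoles — 1 of 4 types.

1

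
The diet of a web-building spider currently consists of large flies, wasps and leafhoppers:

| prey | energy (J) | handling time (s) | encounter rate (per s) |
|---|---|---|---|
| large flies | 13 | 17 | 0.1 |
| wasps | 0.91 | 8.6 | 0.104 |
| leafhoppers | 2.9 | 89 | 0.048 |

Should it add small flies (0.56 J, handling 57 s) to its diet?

No

On large flies, wasps and leafhoppers alone, R = ΣλE/(1+Σλh) = 1.534/7.866 = 0.195 J/s.
small flies: E/h = 0.56/57 = 0.009825 J/s.
Since 0.009825 < R, time spent handling small flies is better spent searching.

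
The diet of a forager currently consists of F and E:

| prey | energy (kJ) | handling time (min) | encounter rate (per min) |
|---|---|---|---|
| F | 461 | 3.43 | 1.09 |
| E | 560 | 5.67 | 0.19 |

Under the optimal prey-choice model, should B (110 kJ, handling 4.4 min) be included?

Current rate: (1.09×461 + 0.19×560)/(1 + 1.09×3.43 + 0.19×5.67) = 104.7 kJ/min.
Profitability of B: 110/4.4 = 25 kJ/min.
25 < 104.7, so adding B would lower the average — exclude it.

No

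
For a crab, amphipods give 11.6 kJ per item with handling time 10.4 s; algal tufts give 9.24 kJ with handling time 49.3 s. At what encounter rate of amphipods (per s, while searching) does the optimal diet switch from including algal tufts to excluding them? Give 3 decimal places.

Drop algal tufts once their profitability E₂/h₂ falls below the rate achievable on amphipods alone: E₂/h₂ = λE₁/(1 + λh₁).
Solve for λ: λE₁h₂ = E₂(1 + λh₁) → λ(E₁h₂ − E₂h₁) = E₂ → λ = E₂/(E₁h₂ − E₂h₁).
λ = 9.24/(11.6×49.3 − 9.24×10.4) = 9.24/475.8 = 0.01942 per s.

0.019 per s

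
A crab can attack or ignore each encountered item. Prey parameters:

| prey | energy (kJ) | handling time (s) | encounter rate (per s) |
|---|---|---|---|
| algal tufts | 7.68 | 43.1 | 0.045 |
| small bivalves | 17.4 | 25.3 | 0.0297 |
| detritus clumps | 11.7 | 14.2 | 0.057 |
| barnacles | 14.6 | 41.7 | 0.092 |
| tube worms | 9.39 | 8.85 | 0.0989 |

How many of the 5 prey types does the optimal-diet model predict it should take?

3

E/h in descending order: tube worms 1.06, detritus clumps 0.824, small bivalves 0.688, barnacles 0.35, algal tufts 0.178 kJ/s. The optimal diet is the largest prefix of this list for which every included type satisfies E_i/h_i > R on the types above it.
Rate on top 1: 0.4952. detritus clumps: 0.824 > 0.4952 → include.
Rate on top 2: 0.5943. small bivalves: 0.688 > 0.5943 → include.
Rate on top 3: 0.6148. barnacles: 0.35 < 0.6148 → exclude; stop.
Optimal diet: tube worms, detritus clumps, small bivalves — 3 of 5 types.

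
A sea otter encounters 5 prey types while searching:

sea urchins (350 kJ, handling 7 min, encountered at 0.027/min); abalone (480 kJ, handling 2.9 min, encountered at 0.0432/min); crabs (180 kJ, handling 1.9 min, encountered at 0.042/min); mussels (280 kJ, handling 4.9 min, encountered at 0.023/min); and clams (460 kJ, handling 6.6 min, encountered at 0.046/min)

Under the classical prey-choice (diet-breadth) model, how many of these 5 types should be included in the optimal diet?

Rank by E/h (kJ/min): abalone 166, crabs 94.7, clams 69.7, mussels 57.1, sea urchins 50. Include each in turn until the next type's E/h falls below the running intake rate.
Rate on top 1: 18.43. crabs: 94.7 > 18.43 → include.
Rate on top 2: 23.48. clams: 69.7 > 23.48 → include.
Rate on top 3: 32.78. mussels: 57.1 > 32.78 → include.
Rate on top 4: 34.47. sea urchins: 50 > 34.47 → include.
Optimal diet: abalone, crabs, clams, mussels, sea urchins — 5 of 5 types.

5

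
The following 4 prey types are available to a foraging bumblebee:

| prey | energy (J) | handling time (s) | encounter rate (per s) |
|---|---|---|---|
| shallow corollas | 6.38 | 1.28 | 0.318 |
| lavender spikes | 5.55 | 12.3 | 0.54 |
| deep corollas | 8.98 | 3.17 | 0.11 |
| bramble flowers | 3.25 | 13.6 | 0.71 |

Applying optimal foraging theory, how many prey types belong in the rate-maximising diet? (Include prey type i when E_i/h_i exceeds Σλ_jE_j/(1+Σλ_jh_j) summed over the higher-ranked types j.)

E/h in descending order: shallow corollas 4.98, deep corollas 2.83, lavender spikes 0.451, bramble flowers 0.239 J/s. The optimal diet is the largest prefix of this list for which every included type satisfies E_i/h_i > R on the types above it.
Rate on top 1: 1.442. deep corollas: 2.83 > 1.442 → include.
Rate on top 2: 1.718. lavender spikes: 0.451 < 1.718 → exclude; stop.
Optimal diet: shallow corollas, deep corollas — 2 of 4 types.

2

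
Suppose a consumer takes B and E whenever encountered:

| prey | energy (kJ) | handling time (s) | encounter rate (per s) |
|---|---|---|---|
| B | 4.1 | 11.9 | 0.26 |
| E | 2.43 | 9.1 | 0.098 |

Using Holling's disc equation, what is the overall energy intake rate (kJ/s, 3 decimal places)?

R = (0.26×4.1 + 0.098×2.43) / (1 + 0.26×11.9 + 0.098×9.1) = 1.304/4.986 = 0.2616 kJ/s.

0.262 kJ/s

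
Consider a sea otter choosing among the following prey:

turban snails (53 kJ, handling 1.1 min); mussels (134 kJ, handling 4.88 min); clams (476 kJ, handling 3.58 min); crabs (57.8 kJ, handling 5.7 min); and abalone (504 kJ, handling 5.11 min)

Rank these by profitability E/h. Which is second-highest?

Profitability E/h (kJ/min): turban snails = 53/1.1 = 48.2, mussels = 134/4.88 = 27.5, clams = 476/3.58 = 133, crabs = 57.8/5.7 = 10.1, abalone = 504/5.11 = 98.6.
Ranked: clams > abalone > turban snails > mussels > crabs.

abalone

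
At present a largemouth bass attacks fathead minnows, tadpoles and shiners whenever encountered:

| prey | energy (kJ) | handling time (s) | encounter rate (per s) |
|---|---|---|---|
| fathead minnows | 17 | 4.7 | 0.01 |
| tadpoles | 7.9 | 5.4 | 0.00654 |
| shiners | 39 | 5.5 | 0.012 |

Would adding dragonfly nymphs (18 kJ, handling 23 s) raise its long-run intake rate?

On fathead minnows, tadpoles and shiners alone, R = ΣλE/(1+Σλh) = 0.6897/1.148 = 0.6006 kJ/s.
dragonfly nymphs: E/h = 18/23 = 0.7826 kJ/s.
Since 0.7826 > R, including dragonfly nymphs increases the long-run rate.

Yes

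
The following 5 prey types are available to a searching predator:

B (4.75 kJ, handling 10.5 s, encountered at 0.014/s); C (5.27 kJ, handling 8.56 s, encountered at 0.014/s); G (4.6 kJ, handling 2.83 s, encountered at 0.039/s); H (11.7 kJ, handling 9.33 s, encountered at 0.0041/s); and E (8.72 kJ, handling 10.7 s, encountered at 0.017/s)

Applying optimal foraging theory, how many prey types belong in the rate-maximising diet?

5

Rank by E/h (kJ/s): G 1.63, H 1.25, E 0.815, C 0.616, B 0.452. Include each in turn until the next type's E/h falls below the running intake rate.
Rate on top 1: 0.1616. H: 1.25 > 0.1616 → include.
Rate on top 2: 0.198. E: 0.815 > 0.198 → include.
Rate on top 3: 0.2823. C: 0.616 > 0.2823 → include.
Rate on top 4: 0.3098. B: 0.452 > 0.3098 → include.
Optimal diet: G, H, E, C, B — 5 of 5 types.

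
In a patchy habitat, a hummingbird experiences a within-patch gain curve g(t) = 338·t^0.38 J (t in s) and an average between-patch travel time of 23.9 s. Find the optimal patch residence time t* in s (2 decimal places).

14.65 s

By the marginal value theorem, leave when the instantaneous gain rate g'(t) equals the habitat-wide average g(t)/(T + t).
g'(t) = 0.38·338·t^-0.62. Setting 0.38·338·t^-0.62 = 338·t^0.38/(23.9+t) gives 0.38(23.9+t) = t, so 0.62·t = 0.38×23.9.
t* = 0.38×23.9/0.62 = 14.65 s.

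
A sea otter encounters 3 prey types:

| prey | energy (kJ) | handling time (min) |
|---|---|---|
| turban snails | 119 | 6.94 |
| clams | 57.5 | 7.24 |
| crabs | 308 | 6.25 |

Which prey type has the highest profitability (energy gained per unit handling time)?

In descending order of E/h:
crabs: 308/6.25 = 49.3 kJ/min
turban snails: 119/6.94 = 17.1 kJ/min
clams: 57.5/7.24 = 7.94 kJ/min

crabs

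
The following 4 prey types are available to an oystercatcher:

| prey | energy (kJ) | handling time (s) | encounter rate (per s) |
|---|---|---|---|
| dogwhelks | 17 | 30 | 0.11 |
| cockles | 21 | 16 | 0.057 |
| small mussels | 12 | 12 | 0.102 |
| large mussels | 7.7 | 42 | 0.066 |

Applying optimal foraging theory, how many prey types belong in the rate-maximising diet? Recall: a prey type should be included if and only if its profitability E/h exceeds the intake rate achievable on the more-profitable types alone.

Profitabilities (E/h, kJ/s): cockles 1.31, small mussels 1, dogwhelks 0.567, large mussels 0.183. Add prey in this order while the next type's profitability exceeds the intake rate on those already taken.
Rate on top 1: 0.626. small mussels: 1 > 0.626 → include.
Rate on top 2: 0.772. dogwhelks: 0.567 < 0.772 → exclude; stop.
Optimal diet: cockles, small mussels — 2 of 4 types.

2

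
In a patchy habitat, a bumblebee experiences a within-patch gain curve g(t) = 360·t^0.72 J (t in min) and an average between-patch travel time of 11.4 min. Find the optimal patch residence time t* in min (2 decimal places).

29.31 min

Maximise g(t)/(T+t): set derivative to zero → g'(t)(T+t) = g(t).
g'(t) = 0.72·360·t^-0.28. Setting 0.72·360·t^-0.28 = 360·t^0.72/(11.4+t) gives 0.72(11.4+t) = t, so 0.28·t = 0.72×11.4.
t* = 0.72×11.4/0.28 = 29.31 min.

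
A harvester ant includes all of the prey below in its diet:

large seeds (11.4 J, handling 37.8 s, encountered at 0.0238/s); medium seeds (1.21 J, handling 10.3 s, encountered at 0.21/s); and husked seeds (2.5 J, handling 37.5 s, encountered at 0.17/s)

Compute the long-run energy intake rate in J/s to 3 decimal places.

0.091 J/s

R = Σλ_iE_i / (1 + Σλ_ih_i)
Numerator: 0.0238×11.4 + 0.21×1.21 + 0.17×2.5 = 0.9504
Denominator: 1 + 0.0238×37.8 + 0.21×10.3 + 0.17×37.5 = 10.44
R = 0.9504/10.44 = 0.09106 J/s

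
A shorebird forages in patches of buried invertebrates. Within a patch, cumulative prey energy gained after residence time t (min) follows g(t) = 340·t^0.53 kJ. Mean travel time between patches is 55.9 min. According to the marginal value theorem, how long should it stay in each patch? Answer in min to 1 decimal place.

By the marginal value theorem, leave when the instantaneous gain rate g'(t) equals the habitat-wide average g(t)/(T + t).
g'(t) = 0.53·340·t^-0.47. Setting 0.53·340·t^-0.47 = 340·t^0.53/(55.9+t) gives 0.53(55.9+t) = t, so 0.47·t = 0.53×55.9.
t* = 0.53×55.9/0.47 = 63.04 min.

63.0 min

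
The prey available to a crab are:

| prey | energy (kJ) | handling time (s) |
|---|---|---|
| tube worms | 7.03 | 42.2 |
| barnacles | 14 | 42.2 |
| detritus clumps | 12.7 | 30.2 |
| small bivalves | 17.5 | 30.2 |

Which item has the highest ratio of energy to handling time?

Profitability E/h (kJ/s): tube worms = 7.03/42.2 = 0.167, barnacles = 14/42.2 = 0.332, detritus clumps = 12.7/30.2 = 0.421, small bivalves = 17.5/30.2 = 0.579.
Ranked: small bivalves > detritus clumps > barnacles > tube worms.

small bivalves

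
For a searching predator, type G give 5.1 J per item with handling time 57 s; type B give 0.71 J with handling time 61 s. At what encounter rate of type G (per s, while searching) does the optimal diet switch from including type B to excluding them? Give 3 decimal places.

Drop type B once their profitability E₂/h₂ falls below the rate achievable on type G alone: E₂/h₂ = λE₁/(1 + λh₁).
Solve for λ: λE₁h₂ = E₂(1 + λh₁) → λ(E₁h₂ − E₂h₁) = E₂ → λ = E₂/(E₁h₂ − E₂h₁).
λ = 0.71/(5.1×61 − 0.71×57) = 0.71/270.6 = 0.002624 per s.

0.003 per s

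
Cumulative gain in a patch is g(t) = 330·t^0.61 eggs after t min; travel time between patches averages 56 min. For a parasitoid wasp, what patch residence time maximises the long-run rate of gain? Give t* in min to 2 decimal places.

87.59 min

Maximise g(t)/(T+t): set derivative to zero → g'(t)(T+t) = g(t).
g'(t) = 0.61·330·t^-0.39. Setting 0.61·330·t^-0.39 = 330·t^0.61/(56+t) gives 0.61(56+t) = t, so 0.39·t = 0.61×56.
t* = 0.61×56/0.39 = 87.59 min.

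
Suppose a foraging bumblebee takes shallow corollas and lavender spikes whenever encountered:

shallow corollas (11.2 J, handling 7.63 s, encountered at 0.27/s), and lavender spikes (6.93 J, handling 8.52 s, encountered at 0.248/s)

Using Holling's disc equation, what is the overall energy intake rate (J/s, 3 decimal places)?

0.917 J/s

R = Σλ_iE_i / (1 + Σλ_ih_i)
Numerator: 0.27×11.2 + 0.248×6.93 = 4.743
Denominator: 1 + 0.27×7.63 + 0.248×8.52 = 5.173
R = 4.743/5.173 = 0.9168 J/s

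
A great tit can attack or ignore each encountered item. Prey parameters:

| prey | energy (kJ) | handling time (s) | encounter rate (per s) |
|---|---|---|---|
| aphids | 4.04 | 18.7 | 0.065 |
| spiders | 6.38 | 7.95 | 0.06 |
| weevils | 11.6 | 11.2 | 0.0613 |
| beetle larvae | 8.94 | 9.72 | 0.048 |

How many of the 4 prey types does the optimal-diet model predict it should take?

3

E/h in descending order: weevils 1.04, beetle larvae 0.92, spiders 0.803, aphids 0.216 kJ/s. The optimal diet is the largest prefix of this list for which every included type satisfies E_i/h_i > R on the types above it.
Rate on top 1: 0.4216. beetle larvae: 0.92 > 0.4216 → include.
Rate on top 2: 0.5296. spiders: 0.803 > 0.5296 → include.
Rate on top 3: 0.5791. aphids: 0.216 < 0.5791 → exclude; stop.
Optimal diet: weevils, beetle larvae, spiders — 3 of 4 types.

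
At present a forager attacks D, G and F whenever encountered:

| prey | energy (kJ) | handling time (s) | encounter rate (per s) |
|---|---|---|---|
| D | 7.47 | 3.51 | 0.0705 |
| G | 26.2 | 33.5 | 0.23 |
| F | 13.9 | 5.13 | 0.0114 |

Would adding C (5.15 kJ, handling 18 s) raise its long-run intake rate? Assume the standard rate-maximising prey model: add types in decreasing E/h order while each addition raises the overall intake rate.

Current rate: (0.0705×7.47 + 0.23×26.2 + 0.0114×13.9)/(1 + 0.0705×3.51 + 0.23×33.5 + 0.0114×5.13) = 0.7448 kJ/s.
C: E/h = 5.15/18 = 0.2861 kJ/s.
0.2861 < 0.7448, so adding C would lower the average — exclude it.

No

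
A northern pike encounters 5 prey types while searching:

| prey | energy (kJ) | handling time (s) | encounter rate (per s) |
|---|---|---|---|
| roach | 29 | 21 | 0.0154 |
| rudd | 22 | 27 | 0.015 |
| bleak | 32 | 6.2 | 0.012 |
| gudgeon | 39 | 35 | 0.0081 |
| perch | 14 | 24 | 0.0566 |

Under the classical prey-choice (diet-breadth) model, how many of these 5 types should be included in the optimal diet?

4

Rank by E/h (kJ/s): bleak 5.16, roach 1.38, gudgeon 1.11, rudd 0.815, perch 0.583. Include each in turn until the next type's E/h falls below the running intake rate.
Rate on top 1: 0.3574. roach: 1.38 > 0.3574 → include.
Rate on top 2: 0.5942. gudgeon: 1.11 > 0.5942 → include.
Rate on top 3: 0.6819. rudd: 0.815 > 0.6819 → include.
Rate on top 4: 0.7077. perch: 0.583 < 0.7077 → exclude; stop.
Optimal diet: bleak, roach, gudgeon, rudd — 4 of 5 types.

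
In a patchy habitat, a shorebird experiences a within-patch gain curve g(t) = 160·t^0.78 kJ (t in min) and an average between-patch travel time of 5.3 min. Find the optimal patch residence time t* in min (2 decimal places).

By the marginal value theorem, leave when the instantaneous gain rate g'(t) equals the habitat-wide average g(t)/(T + t).
g'(t) = 0.78·160·t^-0.22. Setting 0.78·160·t^-0.22 = 160·t^0.78/(5.3+t) gives 0.78(5.3+t) = t, so 0.22·t = 0.78×5.3.
t* = 0.78×5.3/0.22 = 18.79 min.

18.79 min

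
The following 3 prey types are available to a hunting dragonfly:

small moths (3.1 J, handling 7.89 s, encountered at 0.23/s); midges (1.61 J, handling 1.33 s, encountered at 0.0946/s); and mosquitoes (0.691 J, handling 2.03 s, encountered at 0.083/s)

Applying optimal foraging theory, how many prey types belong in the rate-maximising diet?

Profitabilities (E/h, J/s): midges 1.21, small moths 0.393, mosquitoes 0.34. Add prey in this order while the next type's profitability exceeds the intake rate on those already taken.
Rate on top 1: 0.1353. small moths: 0.393 > 0.1353 → include.
Rate on top 2: 0.2943. mosquitoes: 0.34 > 0.2943 → include.
Optimal diet: midges, small moths, mosquitoes — 3 of 3 types.

3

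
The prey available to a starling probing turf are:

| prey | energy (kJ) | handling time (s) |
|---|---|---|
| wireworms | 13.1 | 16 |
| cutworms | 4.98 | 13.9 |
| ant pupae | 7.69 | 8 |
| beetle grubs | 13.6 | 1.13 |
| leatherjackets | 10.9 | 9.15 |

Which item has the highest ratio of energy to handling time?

beetle grubs

In descending order of E/h:
beetle grubs: 13.6/1.13 = 12 kJ/s
leatherjackets: 10.9/9.15 = 1.19 kJ/s
ant pupae: 7.69/8 = 0.961 kJ/s
wireworms: 13.1/16 = 0.819 kJ/s
cutworms: 4.98/13.9 = 0.358 kJ/s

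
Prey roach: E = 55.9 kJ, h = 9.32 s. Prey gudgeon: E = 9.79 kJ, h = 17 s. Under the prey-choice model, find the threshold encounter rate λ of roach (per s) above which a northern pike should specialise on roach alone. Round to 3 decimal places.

The zero-one rule: include gudgeon iff E₂/h₂ > λE₁/(1+λh₁). Equality gives the switch point.
λE₁h₂ = E₂ + λE₂h₁ ⇒ λ = E₂/(E₁h₂ − E₂h₁) = 9.79/(950.3 − 91.24) = 0.0114 per s.

0.011 per s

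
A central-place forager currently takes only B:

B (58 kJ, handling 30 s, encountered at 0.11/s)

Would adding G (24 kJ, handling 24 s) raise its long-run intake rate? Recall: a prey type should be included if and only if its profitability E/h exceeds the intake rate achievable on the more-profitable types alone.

Current rate: (0.11×58)/(1 + 0.11×30) = 1.484 kJ/s.
G: E/h = 24/24 = 1 kJ/s.
1 < 1.484, so adding G would lower the average — exclude it.

No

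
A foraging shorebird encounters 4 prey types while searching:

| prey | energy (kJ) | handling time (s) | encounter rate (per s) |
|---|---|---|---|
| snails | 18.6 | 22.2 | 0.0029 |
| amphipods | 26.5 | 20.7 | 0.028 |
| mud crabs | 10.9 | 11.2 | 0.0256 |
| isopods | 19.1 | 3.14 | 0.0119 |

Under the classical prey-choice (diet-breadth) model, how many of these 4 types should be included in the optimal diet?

4

E/h in descending order: isopods 6.08, amphipods 1.28, mud crabs 0.973, snails 0.838 kJ/s. The optimal diet is the largest prefix of this list for which every included type satisfies E_i/h_i > R on the types above it.
Rate on top 1: 0.2191. amphipods: 1.28 > 0.2191 → include.
Rate on top 2: 0.5994. mud crabs: 0.973 > 0.5994 → include.
Rate on top 3: 0.6557. snails: 0.838 > 0.6557 → include.
Optimal diet: isopods, amphipods, mud crabs, snails — 4 of 4 types.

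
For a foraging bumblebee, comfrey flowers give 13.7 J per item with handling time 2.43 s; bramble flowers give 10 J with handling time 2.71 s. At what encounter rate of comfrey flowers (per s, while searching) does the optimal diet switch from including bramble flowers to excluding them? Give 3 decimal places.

At the threshold, the rate on comfrey flowers alone equals the profitability of bramble flowers: λ·13.7/(1 + λ·2.43) = 10/2.71 = 3.69.
Rearranging, λ(13.7 − 3.69×2.43) = 3.69, so λ = 3.69/4.733 = 0.7796 per s.

0.780 per s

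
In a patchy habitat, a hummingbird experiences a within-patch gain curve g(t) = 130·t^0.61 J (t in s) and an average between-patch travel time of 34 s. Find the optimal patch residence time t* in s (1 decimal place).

By the marginal value theorem, leave when the instantaneous gain rate g'(t) equals the habitat-wide average g(t)/(T + t).
g'(t) = 0.61·130·t^-0.39. Setting 0.61·130·t^-0.39 = 130·t^0.61/(34+t) gives 0.61(34+t) = t, so 0.39·t = 0.61×34.
t* = 0.61×34/0.39 = 53.18 s.

53.2 s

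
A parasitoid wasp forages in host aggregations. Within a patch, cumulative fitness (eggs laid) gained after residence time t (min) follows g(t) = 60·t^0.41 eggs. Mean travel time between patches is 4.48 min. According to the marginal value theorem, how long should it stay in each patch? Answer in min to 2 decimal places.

3.11 min

Maximise g(t)/(T+t): set derivative to zero → g'(t)(T+t) = g(t).
g'(t) = 0.41·60·t^-0.59. Setting 0.41·60·t^-0.59 = 60·t^0.41/(4.48+t) gives 0.41(4.48+t) = t, so 0.59·t = 0.41×4.48.
t* = 0.41×4.48/0.59 = 3.113 min.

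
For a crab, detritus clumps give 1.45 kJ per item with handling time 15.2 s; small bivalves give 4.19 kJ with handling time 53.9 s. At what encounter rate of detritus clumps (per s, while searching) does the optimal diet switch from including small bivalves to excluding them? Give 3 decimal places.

At the threshold, the rate on detritus clumps alone equals the profitability of small bivalves: λ·1.45/(1 + λ·15.2) = 4.19/53.9 = 0.07774.
Rearranging, λ(1.45 − 0.07774×15.2) = 0.07774, so λ = 0.07774/0.2684 = 0.2896 per s.

0.290 per s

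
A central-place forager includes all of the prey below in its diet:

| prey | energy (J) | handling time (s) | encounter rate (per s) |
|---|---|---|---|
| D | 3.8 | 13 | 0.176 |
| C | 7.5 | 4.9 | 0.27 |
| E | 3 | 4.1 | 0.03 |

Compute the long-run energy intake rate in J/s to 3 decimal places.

0.588 J/s

R = (0.176×3.8 + 0.27×7.5 + 0.03×3) / (1 + 0.176×13 + 0.27×4.9 + 0.03×4.1) = 2.784/4.734 = 0.588 J/s.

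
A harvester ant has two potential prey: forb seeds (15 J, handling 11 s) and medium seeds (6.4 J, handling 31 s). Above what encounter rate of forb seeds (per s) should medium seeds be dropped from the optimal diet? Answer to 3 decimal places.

0.016 per s

At the threshold, the rate on forb seeds alone equals the profitability of medium seeds: λ·15/(1 + λ·11) = 6.4/31 = 0.2065.
Rearranging, λ(15 − 0.2065×11) = 0.2065, so λ = 0.2065/12.73 = 0.01622 per s.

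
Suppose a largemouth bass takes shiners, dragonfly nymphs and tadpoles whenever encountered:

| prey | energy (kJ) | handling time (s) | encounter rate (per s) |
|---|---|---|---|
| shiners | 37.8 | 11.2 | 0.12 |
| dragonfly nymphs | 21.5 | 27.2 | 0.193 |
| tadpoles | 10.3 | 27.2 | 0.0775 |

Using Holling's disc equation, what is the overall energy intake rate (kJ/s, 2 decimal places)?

R = Σλ_iE_i / (1 + Σλ_ih_i)
Numerator: 0.12×37.8 + 0.193×21.5 + 0.0775×10.3 = 9.484
Denominator: 1 + 0.12×11.2 + 0.193×27.2 + 0.0775×27.2 = 9.702
R = 9.484/9.702 = 0.9775 kJ/s

0.98 kJ/s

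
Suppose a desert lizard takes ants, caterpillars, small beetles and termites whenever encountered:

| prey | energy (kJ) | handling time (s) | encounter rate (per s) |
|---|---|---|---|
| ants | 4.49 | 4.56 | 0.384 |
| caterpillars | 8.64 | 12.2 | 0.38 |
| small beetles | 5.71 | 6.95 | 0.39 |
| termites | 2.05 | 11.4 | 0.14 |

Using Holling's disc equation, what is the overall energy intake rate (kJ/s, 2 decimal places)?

0.64 kJ/s

Energy encountered per unit search time: 0.384×4.49 + 0.38×8.64 + 0.39×5.71 + 0.14×2.05 = 7.521 kJ/s.
Handling time per unit search time: 0.384×4.56 + 0.38×12.2 + 0.39×6.95 + 0.14×11.4 = 10.69.
Rate = 7.521/(1 + 10.69) = 0.6432 kJ/s.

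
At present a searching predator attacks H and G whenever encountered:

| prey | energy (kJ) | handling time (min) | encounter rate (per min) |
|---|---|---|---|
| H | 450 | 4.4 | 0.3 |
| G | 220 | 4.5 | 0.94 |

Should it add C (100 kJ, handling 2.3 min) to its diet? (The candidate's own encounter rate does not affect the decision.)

No

Current rate: (0.3×450 + 0.94×220)/(1 + 0.3×4.4 + 0.94×4.5) = 52.18 kJ/min.
C: E/h = 100/2.3 = 43.48 kJ/min.
Since 43.48 < R, time spent handling C is better spent searching.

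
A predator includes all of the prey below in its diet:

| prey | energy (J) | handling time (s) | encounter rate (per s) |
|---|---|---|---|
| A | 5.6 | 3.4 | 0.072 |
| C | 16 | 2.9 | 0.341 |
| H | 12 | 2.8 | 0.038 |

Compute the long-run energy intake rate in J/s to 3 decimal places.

Energy encountered per unit search time: 0.072×5.6 + 0.341×16 + 0.038×12 = 6.315 J/s.
Handling time per unit search time: 0.072×3.4 + 0.341×2.9 + 0.038×2.8 = 1.34.
Rate = 6.315/(1 + 1.34) = 2.699 J/s.

2.699 J/s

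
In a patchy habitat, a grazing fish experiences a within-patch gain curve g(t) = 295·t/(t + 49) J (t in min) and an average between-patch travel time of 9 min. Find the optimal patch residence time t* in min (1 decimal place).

21.0 min

Optimal t* satisfies g'(t*) = g(t*)/(T + t*).
g'(t) = 295·49/(t + 49)². Setting 295·49/(t+49)² = 295t/[(t+49)(9+t)] gives 49(9+t) = t(t+49), so t² = 49×9 = 441.
t* = √441 = 21 min.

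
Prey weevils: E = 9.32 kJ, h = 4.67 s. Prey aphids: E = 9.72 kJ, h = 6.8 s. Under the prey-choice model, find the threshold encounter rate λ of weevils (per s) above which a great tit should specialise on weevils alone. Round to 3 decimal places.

The zero-one rule: include aphids iff E₂/h₂ > λE₁/(1+λh₁). Equality gives the switch point.
λE₁h₂ = E₂ + λE₂h₁ ⇒ λ = E₂/(E₁h₂ − E₂h₁) = 9.72/(63.38 − 45.39) = 0.5405 per s.

0.540 per s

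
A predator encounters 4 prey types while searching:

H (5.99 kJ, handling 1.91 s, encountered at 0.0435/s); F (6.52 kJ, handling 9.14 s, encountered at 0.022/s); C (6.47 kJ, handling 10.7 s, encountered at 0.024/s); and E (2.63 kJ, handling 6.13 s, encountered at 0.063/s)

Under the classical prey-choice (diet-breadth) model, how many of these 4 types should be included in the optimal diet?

Profitabilities (E/h, kJ/s): H 3.14, F 0.713, C 0.605, E 0.429. Add prey in this order while the next type's profitability exceeds the intake rate on those already taken.
Rate on top 1: 0.2406. F: 0.713 > 0.2406 → include.
Rate on top 2: 0.3146. C: 0.605 > 0.3146 → include.
Rate on top 3: 0.3629. E: 0.429 > 0.3629 → include.
Optimal diet: H, F, C, E — 4 of 4 types.

4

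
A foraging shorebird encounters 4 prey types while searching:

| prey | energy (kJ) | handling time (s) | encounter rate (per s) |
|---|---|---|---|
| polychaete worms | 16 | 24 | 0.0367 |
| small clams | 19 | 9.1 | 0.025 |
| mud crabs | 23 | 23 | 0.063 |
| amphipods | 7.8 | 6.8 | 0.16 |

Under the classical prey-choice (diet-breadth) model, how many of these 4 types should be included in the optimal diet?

3

Rank by E/h (kJ/s): small clams 2.09, amphipods 1.15, mud crabs 1, polychaete worms 0.667. Include each in turn until the next type's E/h falls below the running intake rate.
Rate on top 1: 0.387. amphipods: 1.15 > 0.387 → include.
Rate on top 2: 0.7441. mud crabs: 1 > 0.7441 → include.
Rate on top 3: 0.8426. polychaete worms: 0.667 < 0.8426 → exclude; stop.
Optimal diet: small clams, amphipods, mud crabs — 3 of 4 types.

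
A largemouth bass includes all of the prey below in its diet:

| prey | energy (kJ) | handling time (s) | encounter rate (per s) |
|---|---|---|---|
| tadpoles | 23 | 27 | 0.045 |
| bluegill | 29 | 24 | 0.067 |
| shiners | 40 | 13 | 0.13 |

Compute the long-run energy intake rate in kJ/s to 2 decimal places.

1.48 kJ/s

R = (0.045×23 + 0.067×29 + 0.13×40) / (1 + 0.045×27 + 0.067×24 + 0.13×13) = 8.178/5.513 = 1.483 kJ/s.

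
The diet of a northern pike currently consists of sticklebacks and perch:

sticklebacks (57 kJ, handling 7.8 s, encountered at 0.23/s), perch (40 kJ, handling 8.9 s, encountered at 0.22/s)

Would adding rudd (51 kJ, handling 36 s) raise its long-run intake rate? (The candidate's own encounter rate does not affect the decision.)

Current rate: (0.23×57 + 0.22×40)/(1 + 0.23×7.8 + 0.22×8.9) = 4.611 kJ/s.
rudd: E/h = 51/36 = 1.417 kJ/s.
1.417 < 4.611, so adding rudd would lower the average — exclude it.

No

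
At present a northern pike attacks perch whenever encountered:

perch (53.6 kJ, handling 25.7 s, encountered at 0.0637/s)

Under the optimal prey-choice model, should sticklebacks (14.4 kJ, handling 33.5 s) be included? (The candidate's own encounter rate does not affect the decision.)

No

On perch alone, R = ΣλE/(1+Σλh) = 3.414/2.637 = 1.295 kJ/s.
Profitability of sticklebacks: 14.4/33.5 = 0.4299 kJ/s.
Since 0.4299 < R, time spent handling sticklebacks is better spent searching.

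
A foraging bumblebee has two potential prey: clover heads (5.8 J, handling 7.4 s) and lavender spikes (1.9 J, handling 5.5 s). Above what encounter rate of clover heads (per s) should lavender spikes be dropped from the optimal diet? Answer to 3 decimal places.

0.107 per s

Drop lavender spikes once their profitability E₂/h₂ falls below the rate achievable on clover heads alone: E₂/h₂ = λE₁/(1 + λh₁).
Solve for λ: λE₁h₂ = E₂(1 + λh₁) → λ(E₁h₂ − E₂h₁) = E₂ → λ = E₂/(E₁h₂ − E₂h₁).
λ = 1.9/(5.8×5.5 − 1.9×7.4) = 1.9/17.84 = 0.1065 per s.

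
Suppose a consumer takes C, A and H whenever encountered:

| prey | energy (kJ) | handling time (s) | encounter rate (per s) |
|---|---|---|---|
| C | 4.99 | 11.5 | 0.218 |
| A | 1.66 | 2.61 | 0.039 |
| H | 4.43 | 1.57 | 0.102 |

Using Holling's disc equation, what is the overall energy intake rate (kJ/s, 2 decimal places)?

R = Σλ_iE_i / (1 + Σλ_ih_i)
Numerator: 0.218×4.99 + 0.039×1.66 + 0.102×4.43 = 1.604
Denominator: 1 + 0.218×11.5 + 0.039×2.61 + 0.102×1.57 = 3.769
R = 1.604/3.769 = 0.4257 kJ/s

0.43 kJ/s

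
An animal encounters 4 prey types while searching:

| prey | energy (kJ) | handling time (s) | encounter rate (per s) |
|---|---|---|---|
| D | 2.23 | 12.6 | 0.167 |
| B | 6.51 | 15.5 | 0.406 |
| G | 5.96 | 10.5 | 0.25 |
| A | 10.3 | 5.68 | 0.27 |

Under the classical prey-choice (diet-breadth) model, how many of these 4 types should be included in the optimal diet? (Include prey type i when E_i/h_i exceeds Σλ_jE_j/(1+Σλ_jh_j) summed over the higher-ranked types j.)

1

Rank by E/h (kJ/s): A 1.81, G 0.568, B 0.42, D 0.177. Include each in turn until the next type's E/h falls below the running intake rate.
Rate on top 1: 1.098. G: 0.568 < 1.098 → exclude; stop.
Optimal diet: A — 1 of 4 types.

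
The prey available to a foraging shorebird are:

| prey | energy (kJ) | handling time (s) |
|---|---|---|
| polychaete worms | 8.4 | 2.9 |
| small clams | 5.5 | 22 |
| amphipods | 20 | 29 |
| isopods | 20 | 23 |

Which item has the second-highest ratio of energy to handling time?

In descending order of E/h:
polychaete worms: 8.4/2.9 = 2.9 kJ/s
isopods: 20/23 = 0.87 kJ/s
amphipods: 20/29 = 0.69 kJ/s
small clams: 5.5/22 = 0.25 kJ/s

isopods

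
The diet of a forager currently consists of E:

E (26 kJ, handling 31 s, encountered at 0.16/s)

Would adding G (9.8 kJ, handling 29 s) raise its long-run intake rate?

On E alone, R = ΣλE/(1+Σλh) = 4.16/5.96 = 0.698 kJ/s.
Profitability of G: 9.8/29 = 0.3379 kJ/s.
0.3379 < 0.698, so adding G would lower the average — exclude it.

No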